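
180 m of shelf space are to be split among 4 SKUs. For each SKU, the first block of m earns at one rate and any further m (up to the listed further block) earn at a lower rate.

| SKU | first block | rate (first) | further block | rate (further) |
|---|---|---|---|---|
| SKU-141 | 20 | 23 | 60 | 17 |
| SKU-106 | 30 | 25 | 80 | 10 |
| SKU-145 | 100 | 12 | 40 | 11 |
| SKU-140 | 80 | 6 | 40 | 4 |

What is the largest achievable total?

Treat each block as its own option and order by rate: SKU-106/first 25 > SKU-141/first 23 > SKU-141/second 17 > SKU-145/first 12 > SKU-145/second 11 > SKU-106/second 10 > SKU-140/first 6 > SKU-140/second 4.
SKU-106/first (25): +30 → 150 left.
SKU-141 first at 23: fill all 20 → 130 left.
SKU-141/second (17): +60 → 70 left.
SKU-145 first at 12: only 70 left, fill 70.
Total = 25×30 + 23×20 + 17×60 + 12×70 = 3070.

3070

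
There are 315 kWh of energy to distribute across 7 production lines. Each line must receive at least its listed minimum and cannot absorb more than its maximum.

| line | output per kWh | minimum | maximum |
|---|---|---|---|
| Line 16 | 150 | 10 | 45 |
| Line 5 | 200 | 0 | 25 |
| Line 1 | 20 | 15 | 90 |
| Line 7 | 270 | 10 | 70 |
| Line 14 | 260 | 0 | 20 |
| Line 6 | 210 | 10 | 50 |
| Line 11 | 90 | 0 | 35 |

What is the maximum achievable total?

50900

Meeting every minimum uses 10+0+15+10+0+10+0 = 45 kWh, leaving 270.
Order the production lines by output per kWh: Line 7 270 > Line 14 260 > Line 6 210 > Line 5 200 > Line 16 150 > Line 11 90 > Line 1 20.
Give Line 7 60 more to hit its cap of 70 — 210 left.
Give Line 14 20 more to hit its cap of 20 — 190 left.
Line 6: +40 to 50 (cap) — 150 left.
Give Line 5 25 more to hit its cap of 25 — 125 left.
Line 16: +35 to 45 (cap) — 90 left.
Line 11 takes 35 more to reach its cap of 35 — 55 left.
Only 55 left; Line 1 takes them to reach 70.
Total = 150×45 + 200×25 + 20×70 + 270×70 + 260×20 + 210×50 + 90×35 = 50900.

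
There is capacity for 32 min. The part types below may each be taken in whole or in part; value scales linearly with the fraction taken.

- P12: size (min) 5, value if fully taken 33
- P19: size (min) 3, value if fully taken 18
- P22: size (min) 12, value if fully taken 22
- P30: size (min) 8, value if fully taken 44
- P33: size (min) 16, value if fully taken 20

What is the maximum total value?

122

Best value per unit of size first: P12 33/5≈6.6, P19 18/3≈6, P30 44/8≈5.5, P22 22/12≈1.83, P33 20/16≈1.25.
All 5 min of P12 fit (value 33) → 27 remain.
All 3 min of P19 fit (value 18) → 24 remain.
All 8 min of P30 fit (value 44) → 16 remain.
P22: take in full, 12 min for value 22 → 4 left.
Fill the last 4 min with part of P33: 4/16 of it earns 5.
Total value = 122.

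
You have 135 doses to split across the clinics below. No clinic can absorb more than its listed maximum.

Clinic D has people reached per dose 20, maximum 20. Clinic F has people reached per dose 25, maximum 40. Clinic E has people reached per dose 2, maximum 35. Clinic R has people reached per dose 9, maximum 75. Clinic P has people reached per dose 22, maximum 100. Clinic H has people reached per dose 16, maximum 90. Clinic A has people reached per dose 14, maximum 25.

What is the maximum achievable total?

3090

Rank by people reached per dose: Clinic F 25 > Clinic P 22 > Clinic D 20 > Clinic H 16 > Clinic A 14 > Clinic R 9 > Clinic E 2.
Give Clinic F 40 to hit its cap of 40 ; 95 left.
Clinic P has room for 100 but only 95 remain, so it gets 95.
Total = 25×40 + 22×95 = 3090.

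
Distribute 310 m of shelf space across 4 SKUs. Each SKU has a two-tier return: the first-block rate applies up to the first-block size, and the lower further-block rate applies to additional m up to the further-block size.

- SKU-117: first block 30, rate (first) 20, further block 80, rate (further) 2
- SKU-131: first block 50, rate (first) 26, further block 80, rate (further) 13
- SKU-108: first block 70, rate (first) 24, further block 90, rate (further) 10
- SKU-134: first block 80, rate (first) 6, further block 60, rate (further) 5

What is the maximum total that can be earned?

Order all 8 blocks by rate: SKU-131/tier1 26 > SKU-108/tier1 24 > SKU-117/tier1 20 > SKU-131/tier2 13 > SKU-108/tier2 10 > SKU-134/tier1 6 > SKU-134/tier2 5 > SKU-117/tier2 2.
Fill SKU-131 tier1 block (50 at 26) — 260 left.
Fill SKU-108 tier1 block (70 at 24) — 190 left.
SKU-117/tier1 (20): +30 — 160 left.
Fill SKU-131 tier2 block (80 at 13) — 80 left.
SKU-108/tier2: +80 of 90 at 10; pool empty.
Total = 26×50 + 24×70 + 20×30 + 13×80 + 10×80 = 5420.

5420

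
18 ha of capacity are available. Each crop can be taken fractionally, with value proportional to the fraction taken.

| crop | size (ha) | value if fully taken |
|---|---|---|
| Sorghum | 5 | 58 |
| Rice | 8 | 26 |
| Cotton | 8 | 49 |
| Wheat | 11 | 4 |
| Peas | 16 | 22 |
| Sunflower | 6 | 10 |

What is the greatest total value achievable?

123.25

Best value per unit of size first: Sorghum 58/5≈11.6, Cotton 49/8≈6.12, Rice 26/8≈3.25, Sunflower 10/6≈1.67, Peas 22/16≈1.38, Wheat 4/11≈0.364.
All 5 ha of Sorghum fit (value 58) ; 13 remain.
Cotton: take in full, 8 ha for value 49 ; 5 left.
Fill the last 5 ha with part of Rice: 5/8 of it earns 16.25.
Total value = 123.25.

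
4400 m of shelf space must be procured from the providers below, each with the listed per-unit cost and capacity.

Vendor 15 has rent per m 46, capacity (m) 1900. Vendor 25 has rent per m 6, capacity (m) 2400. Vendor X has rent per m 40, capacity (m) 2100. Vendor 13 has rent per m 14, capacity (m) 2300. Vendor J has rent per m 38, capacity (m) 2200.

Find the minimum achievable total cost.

42400

Use providers in increasing cost order.
Take 2400 from Vendor 25 at 6 — need 2000 more.
Vendor 13 at 14: take 2000 of its 2300 — requirement met.
Vendor J, Vendor X, Vendor 15: unused.
Cost = 2400×6 + 2000×14 = 42400.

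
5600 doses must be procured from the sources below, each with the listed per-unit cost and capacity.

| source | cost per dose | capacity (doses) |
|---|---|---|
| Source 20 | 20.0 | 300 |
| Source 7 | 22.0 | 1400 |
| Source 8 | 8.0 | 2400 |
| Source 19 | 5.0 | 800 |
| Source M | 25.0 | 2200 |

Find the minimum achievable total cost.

Use sources in increasing cost order.
Take 800 from Source 19 at 5.0 → need 4800 more.
Source 8 (8.0): use full 2400 → 2400 doses to go.
Take 300 from Source 20 at 20.0 → need 2100 more.
Source 7 at 22.0: take all 1400 doses → 700 still needed.
Source M (25.0): take the remaining 700 → done.
Cost = 800×5.0 + 2400×8.0 + 300×20.0 + 1400×22.0 + 700×25.0 = 77500.

77500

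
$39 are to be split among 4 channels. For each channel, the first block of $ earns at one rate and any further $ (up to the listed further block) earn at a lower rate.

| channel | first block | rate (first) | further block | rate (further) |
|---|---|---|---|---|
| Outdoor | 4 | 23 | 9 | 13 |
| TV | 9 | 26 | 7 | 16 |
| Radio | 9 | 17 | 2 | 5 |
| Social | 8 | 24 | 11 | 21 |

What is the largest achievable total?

Rank every tier by rate: TV/first 26 > Social/first 24 > Outdoor/first 23 > Social/second 21 > Radio/first 17 > TV/second 16 > Outdoor/second 13 > Radio/second 5.
TV/first (26): +9 — 30 left.
Social first at 24: fill all 8 — 22 left.
Outdoor first at 23: fill all 4 — 18 left.
Social second at 21: fill all 11 — 7 left.
7 remain; put them into Radio first at 17.
Total = 26×9 + 24×8 + 23×4 + 21×11 + 17×7 = 868.

868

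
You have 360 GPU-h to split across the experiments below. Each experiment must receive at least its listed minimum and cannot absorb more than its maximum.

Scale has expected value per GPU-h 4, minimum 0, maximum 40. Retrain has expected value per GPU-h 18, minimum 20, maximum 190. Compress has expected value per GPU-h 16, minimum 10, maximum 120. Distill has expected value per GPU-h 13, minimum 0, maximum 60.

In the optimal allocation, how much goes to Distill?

50

Meeting every minimum uses 0+20+10+0 = 30 GPU-h, leaving 330.
Order the experiments by expected value per GPU-h: Retrain 18 > Compress 16 > Distill 13 > Scale 4.
Give Retrain 170 more to hit its cap of 190 — 160 left.
Give Compress 110 more to hit its cap of 120 — 50 left.
Distill has room for 60 more but only 50 remain, so it gets 50.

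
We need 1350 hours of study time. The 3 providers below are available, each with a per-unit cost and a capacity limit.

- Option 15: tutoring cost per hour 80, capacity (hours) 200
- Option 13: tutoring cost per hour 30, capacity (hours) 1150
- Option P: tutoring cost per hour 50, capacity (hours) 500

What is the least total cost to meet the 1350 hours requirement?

44500

Use providers in increasing cost order.
Option 13 at 30: take all 1150 hours — 200 still needed.
Option P (50): take the remaining 200 — done.
Option 15: unused.
Cost = 1150×30 + 200×50 = 44500.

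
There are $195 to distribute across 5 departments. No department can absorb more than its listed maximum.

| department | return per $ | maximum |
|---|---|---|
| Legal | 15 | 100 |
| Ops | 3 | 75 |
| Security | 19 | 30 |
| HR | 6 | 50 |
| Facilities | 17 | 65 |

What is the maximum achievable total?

Order the departments by return per $: Security 19 > Facilities 17 > Legal 15 > HR 6 > Ops 3.
Give Security 30 to hit its cap of 30 ; 165 left.
Give Facilities 65 to hit its cap of 65 ; 100 left.
Give Legal 100 to hit its cap of 100 ; 0 left.
Total = 15×100 + 19×30 + 17×65 = 3175.

3175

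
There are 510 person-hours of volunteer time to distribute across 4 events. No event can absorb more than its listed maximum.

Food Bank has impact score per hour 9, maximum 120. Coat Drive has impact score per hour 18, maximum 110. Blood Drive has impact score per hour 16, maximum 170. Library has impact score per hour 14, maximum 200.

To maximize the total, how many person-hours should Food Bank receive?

30

Highest impact score per hour first: Coat Drive 18 > Blood Drive 16 > Library 14 > Food Bank 9.
Give Coat Drive 110 to hit its cap of 110 ; 400 left.
Blood Drive takes 170 to reach its cap of 170 ; 230 left.
Library takes 200 to reach its cap of 200 ; 30 left.
Only 30 left; Food Bank takes them to reach 30.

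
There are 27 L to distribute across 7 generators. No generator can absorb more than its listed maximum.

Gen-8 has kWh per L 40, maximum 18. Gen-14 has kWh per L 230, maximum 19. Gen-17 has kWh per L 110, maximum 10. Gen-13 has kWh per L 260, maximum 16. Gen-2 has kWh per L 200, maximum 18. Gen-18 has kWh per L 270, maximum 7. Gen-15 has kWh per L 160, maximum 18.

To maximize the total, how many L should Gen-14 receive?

4

Order the generators by kWh per L: Gen-18 270 > Gen-13 260 > Gen-14 230 > Gen-2 200 > Gen-15 160 > Gen-17 110 > Gen-8 40.
Gen-18: +7 to 7 (cap) — 20 left.
Give Gen-13 16 to hit its cap of 16 — 4 left.
Gen-14: +4 (room for 19) → 4. Pool exhausted.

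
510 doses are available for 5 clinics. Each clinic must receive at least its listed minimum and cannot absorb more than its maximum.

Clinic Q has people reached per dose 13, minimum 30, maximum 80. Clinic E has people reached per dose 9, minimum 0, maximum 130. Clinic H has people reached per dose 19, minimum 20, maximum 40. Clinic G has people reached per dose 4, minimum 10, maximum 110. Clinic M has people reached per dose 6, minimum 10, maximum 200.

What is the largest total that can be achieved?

4410

Meeting every minimum uses 30+0+20+10+10 = 70 doses, leaving 440.
Rank by people reached per dose: Clinic H 19 > Clinic Q 13 > Clinic E 9 > Clinic M 6 > Clinic G 4.
Clinic H takes 20 more to reach its cap of 40 ; 420 left.
Clinic Q: +50 to 80 (cap) ; 370 left.
Give Clinic E 130 more to hit its cap of 130 ; 240 left.
Give Clinic M 190 more to hit its cap of 200 ; 50 left.
Clinic G has room for 100 more but only 50 remain, so it gets 60.
Total = 13×80 + 9×130 + 19×40 + 4×60 + 6×200 = 4410.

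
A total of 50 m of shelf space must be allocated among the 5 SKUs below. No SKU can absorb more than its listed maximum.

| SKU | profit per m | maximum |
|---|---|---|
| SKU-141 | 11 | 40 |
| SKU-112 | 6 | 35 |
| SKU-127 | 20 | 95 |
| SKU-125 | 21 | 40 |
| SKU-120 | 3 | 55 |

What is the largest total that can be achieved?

Order the SKUs by profit per m: SKU-125 21 > SKU-127 20 > SKU-141 11 > SKU-112 6 > SKU-120 3.
SKU-125 takes 40 to reach its cap of 40 ; 10 left.
SKU-127 has room for 95 but only 10 remain, so it gets 10.
Total = 20×10 + 21×40 = 1040.

1040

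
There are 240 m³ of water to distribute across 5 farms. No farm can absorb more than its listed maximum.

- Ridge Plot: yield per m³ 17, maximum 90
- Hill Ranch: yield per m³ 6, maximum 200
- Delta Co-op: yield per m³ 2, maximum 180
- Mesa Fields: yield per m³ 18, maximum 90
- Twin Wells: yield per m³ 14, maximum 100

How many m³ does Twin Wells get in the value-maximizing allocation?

60

Rank by yield per m³: Mesa Fields 18 > Ridge Plot 17 > Twin Wells 14 > Hill Ranch 6 > Delta Co-op 2.
Mesa Fields takes 90 to reach its cap of 90 — 150 left.
Ridge Plot takes 90 to reach its cap of 90 — 60 left.
Twin Wells: +60 (room for 100) → 60. Pool exhausted.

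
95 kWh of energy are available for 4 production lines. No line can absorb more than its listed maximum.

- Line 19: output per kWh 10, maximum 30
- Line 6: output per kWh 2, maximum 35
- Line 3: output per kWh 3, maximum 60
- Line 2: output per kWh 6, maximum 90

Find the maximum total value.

Highest output per kWh first: Line 19 10 > Line 2 6 > Line 3 3 > Line 6 2.
Give Line 19 30 to hit its cap of 30 ; 65 left.
Line 2: +65 (room for 90) → 65. Pool exhausted.
Total = 10×30 + 6×65 = 690.

690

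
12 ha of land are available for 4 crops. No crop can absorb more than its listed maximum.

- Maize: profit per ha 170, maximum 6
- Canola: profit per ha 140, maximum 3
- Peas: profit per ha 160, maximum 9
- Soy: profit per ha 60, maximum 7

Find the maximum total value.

Rank by profit per ha: Maize 170 > Peas 160 > Canola 140 > Soy 60.
Give Maize 6 to hit its cap of 6 — 6 left.
Peas has room for 9 but only 6 remain, so it gets 6.
Total = 170×6 + 160×6 = 1980.

1980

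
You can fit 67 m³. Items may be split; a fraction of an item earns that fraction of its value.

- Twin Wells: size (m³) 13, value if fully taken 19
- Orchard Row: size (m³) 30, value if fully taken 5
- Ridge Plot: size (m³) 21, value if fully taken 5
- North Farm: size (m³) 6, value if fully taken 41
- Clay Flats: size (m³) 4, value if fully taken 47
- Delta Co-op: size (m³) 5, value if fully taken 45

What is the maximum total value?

160

Rank by value-to-size ratio: Clay Flats 47/4≈11.8, Delta Co-op 45/5≈9, North Farm 41/6≈6.83, Twin Wells 19/13≈1.46, Ridge Plot 5/21≈0.238, Orchard Row 5/30≈0.167.
Clay Flats: take in full, 4 m³ for value 47 — 63 left.
All 5 m³ of Delta Co-op fit (value 45) — 58 remain.
North Farm: take in full, 6 m³ for value 41 — 52 left.
All 13 m³ of Twin Wells fit (value 19) — 39 remain.
All 21 m³ of Ridge Plot fit (value 5) — 18 remain.
18 m³ left: a 18/30 share of Orchard Row gives 5×18/30 = 3.
Total value = 160.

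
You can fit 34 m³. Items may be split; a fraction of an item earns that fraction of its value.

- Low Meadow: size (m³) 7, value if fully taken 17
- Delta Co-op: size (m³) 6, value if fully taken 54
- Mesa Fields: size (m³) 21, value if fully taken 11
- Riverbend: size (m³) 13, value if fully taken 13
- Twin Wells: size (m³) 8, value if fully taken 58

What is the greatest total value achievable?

142

Rank by value-to-size ratio: Delta Co-op 54/6≈9, Twin Wells 58/8≈7.25, Low Meadow 17/7≈2.43, Riverbend 13/13≈1, Mesa Fields 11/21≈0.524.
Delta Co-op: take in full, 6 m³ for value 54 ; 28 left.
Take all of Twin Wells (8 m³, value 58) ; 20 m³ left.
All 7 m³ of Low Meadow fit (value 17) ; 13 remain.
Take all of Riverbend (13 m³, value 13) ; 0 m³ left.
Total value = 142.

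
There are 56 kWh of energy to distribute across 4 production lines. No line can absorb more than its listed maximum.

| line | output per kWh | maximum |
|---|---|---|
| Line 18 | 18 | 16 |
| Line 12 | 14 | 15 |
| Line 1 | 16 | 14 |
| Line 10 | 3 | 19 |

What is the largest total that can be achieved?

Order the production lines by output per kWh: Line 18 18 > Line 1 16 > Line 12 14 > Line 10 3.
Line 18: +16 to 16 (cap) — 40 left.
Line 1 takes 14 to reach its cap of 14 — 26 left.
Line 12 takes 15 to reach its cap of 15 — 11 left.
Line 10 has room for 19 but only 11 remain, so it gets 11.
Total = 18×16 + 14×15 + 16×14 + 3×11 = 755.

755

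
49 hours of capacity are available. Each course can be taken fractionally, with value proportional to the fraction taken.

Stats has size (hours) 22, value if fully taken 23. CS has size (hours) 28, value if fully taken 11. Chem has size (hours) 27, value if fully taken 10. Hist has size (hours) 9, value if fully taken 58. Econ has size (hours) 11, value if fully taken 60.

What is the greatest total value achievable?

143.75

Best value per unit of size first: Hist 58/9≈6.44, Econ 60/11≈5.45, Stats 23/22≈1.05, CS 11/28≈0.393, Chem 10/27≈0.37.
Hist: take in full, 9 hours for value 58 — 40 left.
Econ: take in full, 11 hours for value 60 — 29 left.
All 22 hours of Stats fit (value 23) — 7 remain.
Fill the last 7 hours with part of CS: 7/28 of it earns 2.75.
Total value = 143.75.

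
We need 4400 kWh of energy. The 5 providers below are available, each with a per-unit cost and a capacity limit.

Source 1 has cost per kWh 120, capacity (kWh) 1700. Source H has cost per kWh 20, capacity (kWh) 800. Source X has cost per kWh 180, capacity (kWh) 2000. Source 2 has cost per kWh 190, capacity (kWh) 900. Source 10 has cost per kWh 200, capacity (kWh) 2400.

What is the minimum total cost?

562000

Cheapest first:
Source H at 20: take all 800 kWh → 3600 still needed.
Source 1 (120): use full 1700 → 1900 kWh to go.
Source X at 180: take 1900 of its 2000 → requirement met.
Source 2, Source 10: unused.
Cost = 800×20 + 1700×120 + 1900×180 = 562000.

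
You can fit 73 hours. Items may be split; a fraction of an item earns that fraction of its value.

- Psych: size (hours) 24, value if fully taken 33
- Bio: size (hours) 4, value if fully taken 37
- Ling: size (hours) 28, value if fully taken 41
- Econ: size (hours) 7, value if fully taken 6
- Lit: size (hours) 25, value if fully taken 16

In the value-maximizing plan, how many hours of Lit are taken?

Rank by value-to-size ratio: Bio 37/4≈9.25, Ling 41/28≈1.46, Psych 33/24≈1.38, Econ 6/7≈0.857, Lit 16/25≈0.64.
Bio: take in full, 4 hours for value 37 → 69 left.
All 28 hours of Ling fit (value 41) → 41 remain.
All 24 hours of Psych fit (value 33) → 17 remain.
All 7 hours of Econ fit (value 6) → 10 remain.
Only 10 hours remain; take 10/25 of Lit for value 16×10/25 = 6.4.

10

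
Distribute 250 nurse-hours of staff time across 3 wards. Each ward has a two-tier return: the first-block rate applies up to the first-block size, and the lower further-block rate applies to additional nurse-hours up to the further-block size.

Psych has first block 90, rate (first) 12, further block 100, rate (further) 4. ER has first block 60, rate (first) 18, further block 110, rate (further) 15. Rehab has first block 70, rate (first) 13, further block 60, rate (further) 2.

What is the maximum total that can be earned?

Order all 6 blocks by rate: ER/tier1 18 > ER/tier2 15 > Rehab/tier1 13 > Psych/tier1 12 > Psych/tier2 4 > Rehab/tier2 2.
ER/tier1 (18): +60 — 190 left.
ER tier2 at 15: fill all 110 — 80 left.
Rehab tier1 at 13: fill all 70 — 10 left.
10 remain; put them into Psych tier1 at 12.
Total = 18×60 + 15×110 + 13×70 + 12×10 = 3760.

3760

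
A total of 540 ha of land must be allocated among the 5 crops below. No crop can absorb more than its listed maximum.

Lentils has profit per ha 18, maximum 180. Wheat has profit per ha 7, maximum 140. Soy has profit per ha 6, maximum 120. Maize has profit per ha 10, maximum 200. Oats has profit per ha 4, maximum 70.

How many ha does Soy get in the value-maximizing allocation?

Rank by profit per ha: Lentils 18 > Maize 10 > Wheat 7 > Soy 6 > Oats 4.
Lentils: +180 to 180 (cap) — 360 left.
Give Maize 200 to hit its cap of 200 — 160 left.
Wheat: +140 to 140 (cap) — 20 left.
Soy: +20 (room for 120) → 20. Pool exhausted.

20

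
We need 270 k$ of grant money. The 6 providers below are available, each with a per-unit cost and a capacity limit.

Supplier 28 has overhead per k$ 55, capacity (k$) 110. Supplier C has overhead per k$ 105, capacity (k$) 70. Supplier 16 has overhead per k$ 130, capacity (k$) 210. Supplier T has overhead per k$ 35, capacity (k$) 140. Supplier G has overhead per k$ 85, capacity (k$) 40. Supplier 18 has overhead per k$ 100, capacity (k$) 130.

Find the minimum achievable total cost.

Cheapest first:
Supplier T (35): use full 140 → 130 k$ to go.
Supplier 28 at 55: take all 110 k$ → 20 still needed.
Take 20 from Supplier G at 85 to finish.
Supplier 18, Supplier C, Supplier 16: unused.
Cost = 140×35 + 110×55 + 20×85 = 12650.

12650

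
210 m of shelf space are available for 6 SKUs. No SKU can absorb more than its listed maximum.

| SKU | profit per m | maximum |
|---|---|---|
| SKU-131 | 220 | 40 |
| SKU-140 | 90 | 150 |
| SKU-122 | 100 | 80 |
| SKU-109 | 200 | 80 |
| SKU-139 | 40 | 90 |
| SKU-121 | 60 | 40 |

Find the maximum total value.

33700

Highest profit per m first: SKU-131 220 > SKU-109 200 > SKU-122 100 > SKU-140 90 > SKU-121 60 > SKU-139 40.
SKU-131: +40 to 40 (cap) — 170 left.
Give SKU-109 80 to hit its cap of 80 — 90 left.
SKU-122: +80 to 80 (cap) — 10 left.
SKU-140 has room for 150 but only 10 remain, so it gets 10.
Total = 220×40 + 90×10 + 100×80 + 200×80 = 33700.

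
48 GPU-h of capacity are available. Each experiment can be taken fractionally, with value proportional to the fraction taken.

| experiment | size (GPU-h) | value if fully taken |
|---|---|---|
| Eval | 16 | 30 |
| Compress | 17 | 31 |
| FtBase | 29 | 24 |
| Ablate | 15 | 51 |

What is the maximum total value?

Best value per unit of size first: Ablate 51/15≈3.4, Eval 30/16≈1.88, Compress 31/17≈1.82, FtBase 24/29≈0.828.
Take all of Ablate (15 GPU-h, value 51) → 33 GPU-h left.
All 16 GPU-h of Eval fit (value 30) → 17 remain.
Compress: take in full, 17 GPU-h for value 31 → 0 left.
Total value = 112.

112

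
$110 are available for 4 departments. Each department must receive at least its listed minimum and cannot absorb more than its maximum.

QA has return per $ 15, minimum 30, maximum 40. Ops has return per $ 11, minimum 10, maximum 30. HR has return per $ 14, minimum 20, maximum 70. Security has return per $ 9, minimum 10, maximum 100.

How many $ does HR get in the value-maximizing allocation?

50

Meeting every minimum uses 30+10+20+10 = 70 $, leaving 40.
Rank by return per $: QA 15 > HR 14 > Ops 11 > Security 9.
QA: +10 to 40 (cap) — 30 left.
Only 30 left; HR takes them to reach 50.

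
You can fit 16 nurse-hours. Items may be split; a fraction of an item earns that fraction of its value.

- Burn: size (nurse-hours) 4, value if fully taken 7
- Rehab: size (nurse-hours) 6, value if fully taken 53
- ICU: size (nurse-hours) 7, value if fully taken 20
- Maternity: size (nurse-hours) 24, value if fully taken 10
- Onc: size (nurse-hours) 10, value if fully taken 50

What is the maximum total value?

103

Sort by value density: Rehab 53/6≈8.83, Onc 50/10≈5, ICU 20/7≈2.86, Burn 7/4≈1.75, Maternity 10/24≈0.417.
Rehab: take in full, 6 nurse-hours for value 53 — 10 left.
Onc: take in full, 10 nurse-hours for value 50 — 0 left.
Total value = 103.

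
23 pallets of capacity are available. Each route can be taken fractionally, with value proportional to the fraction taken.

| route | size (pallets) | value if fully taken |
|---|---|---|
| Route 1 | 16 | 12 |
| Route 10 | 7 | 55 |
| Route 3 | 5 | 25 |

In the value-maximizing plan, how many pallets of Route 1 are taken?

Best value per unit of size first: Route 10 55/7≈7.86, Route 3 25/5≈5, Route 1 12/16≈0.75.
All 7 pallets of Route 10 fit (value 55) ; 16 remain.
All 5 pallets of Route 3 fit (value 25) ; 11 remain.
11 pallets left: a 11/16 share of Route 1 gives 12×11/16 = 8.25.

11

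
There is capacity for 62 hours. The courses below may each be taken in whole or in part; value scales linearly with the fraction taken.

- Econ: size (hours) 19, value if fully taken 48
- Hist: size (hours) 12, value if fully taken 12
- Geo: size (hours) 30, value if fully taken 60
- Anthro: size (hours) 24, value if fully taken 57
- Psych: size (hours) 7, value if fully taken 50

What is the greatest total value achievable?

179

Rank by value-to-size ratio: Psych 50/7≈7.14, Econ 48/19≈2.53, Anthro 57/24≈2.38, Geo 60/30≈2, Hist 12/12≈1.
Take all of Psych (7 hours, value 50) ; 55 hours left.
Take all of Econ (19 hours, value 48) ; 36 hours left.
Anthro: take in full, 24 hours for value 57 ; 12 left.
12 hours left: a 12/30 share of Geo gives 60×12/30 = 24.
Total value = 179.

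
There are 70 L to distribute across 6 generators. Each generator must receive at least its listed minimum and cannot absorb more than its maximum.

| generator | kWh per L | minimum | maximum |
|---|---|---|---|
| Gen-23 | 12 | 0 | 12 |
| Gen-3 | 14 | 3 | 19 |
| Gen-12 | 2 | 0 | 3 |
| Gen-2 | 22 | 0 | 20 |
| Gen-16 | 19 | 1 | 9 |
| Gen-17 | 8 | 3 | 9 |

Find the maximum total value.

Meeting every minimum uses 0+3+0+0+1+3 = 7 L, leaving 63.
Highest kWh per L first: Gen-2 22 > Gen-16 19 > Gen-3 14 > Gen-23 12 > Gen-17 8 > Gen-12 2.
Gen-2 takes 20 more to reach its cap of 20 — 43 left.
Gen-16: +8 to 9 (cap) — 35 left.
Give Gen-3 16 more to hit its cap of 19 — 19 left.
Give Gen-23 12 more to hit its cap of 12 — 7 left.
Gen-17: +6 to 9 (cap) — 1 left.
Only 1 left; Gen-12 takes them to reach 1.
Total = 12×12 + 14×19 + 2×1 + 22×20 + 19×9 + 8×9 = 1095.

1095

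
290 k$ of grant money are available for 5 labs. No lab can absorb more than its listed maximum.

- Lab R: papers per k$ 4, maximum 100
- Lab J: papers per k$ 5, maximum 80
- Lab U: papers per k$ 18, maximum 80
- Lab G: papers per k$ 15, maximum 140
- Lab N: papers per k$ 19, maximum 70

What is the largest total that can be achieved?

4870

Rank by papers per k$: Lab N 19 > Lab U 18 > Lab G 15 > Lab J 5 > Lab R 4.
Give Lab N 70 to hit its cap of 70 → 220 left.
Lab U: +80 to 80 (cap) → 140 left.
Give Lab G 140 to hit its cap of 140 → 0 left.
Total = 18×80 + 15×140 + 19×70 = 4870.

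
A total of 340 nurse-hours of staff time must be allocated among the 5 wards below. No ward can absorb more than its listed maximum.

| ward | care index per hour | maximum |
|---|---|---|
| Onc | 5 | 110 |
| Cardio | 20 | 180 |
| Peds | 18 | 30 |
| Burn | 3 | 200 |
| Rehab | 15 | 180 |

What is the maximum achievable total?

6090

Rank by care index per hour: Cardio 20 > Peds 18 > Rehab 15 > Onc 5 > Burn 3.
Cardio takes 180 to reach its cap of 180 ; 160 left.
Peds: +30 to 30 (cap) ; 130 left.
Rehab: +130 (room for 180) → 130. Pool exhausted.
Total = 20×180 + 18×30 + 15×130 = 6090.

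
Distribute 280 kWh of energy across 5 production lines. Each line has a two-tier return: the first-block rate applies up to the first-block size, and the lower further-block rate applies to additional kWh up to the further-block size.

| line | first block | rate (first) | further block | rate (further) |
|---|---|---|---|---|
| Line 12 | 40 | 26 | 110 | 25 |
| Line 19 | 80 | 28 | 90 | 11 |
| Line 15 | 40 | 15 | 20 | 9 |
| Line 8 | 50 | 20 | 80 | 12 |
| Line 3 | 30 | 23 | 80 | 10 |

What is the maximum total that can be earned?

7120

Treat each block as its own option and order by rate: Line 19/first 28 > Line 12/first 26 > Line 12/second 25 > Line 3/first 23 > Line 8/first 20 > Line 15/first 15 > Line 8/second 12 > Line 19/second 11 > Line 3/second 10 > Line 15/second 9.
Fill Line 19 first block (80 at 28) — 200 left.
Line 12/first (26): +40 — 160 left.
Fill Line 12 second block (110 at 25) — 50 left.
Fill Line 3 first block (30 at 23) — 20 left.
Line 8/first: +20 of 50 at 20; pool empty.
Total = 28×80 + 26×40 + 25×110 + 23×30 + 20×20 = 7120.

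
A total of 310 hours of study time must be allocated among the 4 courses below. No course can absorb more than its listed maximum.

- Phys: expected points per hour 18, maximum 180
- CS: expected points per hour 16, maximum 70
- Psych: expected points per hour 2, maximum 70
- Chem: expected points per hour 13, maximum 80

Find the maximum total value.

5140

Rank by expected points per hour: Phys 18 > CS 16 > Chem 13 > Psych 2.
Phys: +180 to 180 (cap) — 130 left.
Give CS 70 to hit its cap of 70 — 60 left.
Chem: +60 (room for 80) → 60. Pool exhausted.
Total = 18×180 + 16×70 + 13×60 = 5140.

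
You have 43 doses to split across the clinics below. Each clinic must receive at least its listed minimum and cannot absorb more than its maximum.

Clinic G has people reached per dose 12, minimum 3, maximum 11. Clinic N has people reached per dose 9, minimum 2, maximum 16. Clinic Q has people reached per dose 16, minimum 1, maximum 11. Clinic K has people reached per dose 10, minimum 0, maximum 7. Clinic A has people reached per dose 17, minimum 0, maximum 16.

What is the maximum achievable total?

Meeting every minimum uses 3+2+1+0+0 = 6 doses, leaving 37.
Highest people reached per dose first: Clinic A 17 > Clinic Q 16 > Clinic G 12 > Clinic K 10 > Clinic N 9.
Clinic A takes 16 more to reach its cap of 16 ; 21 left.
Clinic Q: +10 to 11 (cap) ; 11 left.
Clinic G: +8 to 11 (cap) ; 3 left.
Clinic K has room for 7 more but only 3 remain, so it gets 3.
Total = 12×11 + 9×2 + 16×11 + 10×3 + 17×16 = 628.

628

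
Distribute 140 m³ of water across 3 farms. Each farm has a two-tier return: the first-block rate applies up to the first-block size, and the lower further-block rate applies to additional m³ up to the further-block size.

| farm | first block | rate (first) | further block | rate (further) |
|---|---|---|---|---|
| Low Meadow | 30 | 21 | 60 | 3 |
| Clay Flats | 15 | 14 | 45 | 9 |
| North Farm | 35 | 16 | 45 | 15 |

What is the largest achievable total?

Order all 6 blocks by rate: Low Meadow/tier1 21 > North Farm/tier1 16 > North Farm/tier2 15 > Clay Flats/tier1 14 > Clay Flats/tier2 9 > Low Meadow/tier2 3.
Low Meadow/tier1 (21): +30 ; 110 left.
North Farm/tier1 (16): +35 ; 75 left.
North Farm/tier2 (15): +45 ; 30 left.
Clay Flats/tier1 (14): +15 ; 15 left.
Clay Flats tier2 at 9: only 15 left, fill 15.
Total = 21×30 + 16×35 + 15×45 + 14×15 + 9×15 = 2210.

2210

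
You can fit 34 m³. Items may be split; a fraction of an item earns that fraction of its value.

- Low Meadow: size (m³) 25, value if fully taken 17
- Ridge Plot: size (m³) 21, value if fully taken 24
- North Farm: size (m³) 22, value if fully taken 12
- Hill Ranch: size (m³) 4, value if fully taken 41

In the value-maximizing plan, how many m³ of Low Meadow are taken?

Best value per unit of size first: Hill Ranch 41/4≈10.2, Ridge Plot 24/21≈1.14, Low Meadow 17/25≈0.68, North Farm 12/22≈0.545.
Hill Ranch: take in full, 4 m³ for value 41 ; 30 left.
Ridge Plot: take in full, 21 m³ for value 24 ; 9 left.
9 m³ left: a 9/25 share of Low Meadow gives 17×9/25 = 6.12.

9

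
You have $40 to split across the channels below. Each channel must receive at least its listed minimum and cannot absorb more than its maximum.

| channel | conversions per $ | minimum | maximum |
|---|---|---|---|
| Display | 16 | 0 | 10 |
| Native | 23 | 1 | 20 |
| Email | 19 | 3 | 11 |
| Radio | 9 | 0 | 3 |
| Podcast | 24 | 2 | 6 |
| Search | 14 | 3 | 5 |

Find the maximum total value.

855

Meeting every minimum uses 0+1+3+0+2+3 = 9 $, leaving 31.
Highest conversions per $ first: Podcast 24 > Native 23 > Email 19 > Display 16 > Search 14 > Radio 9.
Give Podcast 4 more to hit its cap of 6 → 27 left.
Native: +19 to 20 (cap) → 8 left.
Email takes 8 more to reach its cap of 11 → 0 left.
Total = 23×20 + 19×11 + 24×6 + 14×3 = 855.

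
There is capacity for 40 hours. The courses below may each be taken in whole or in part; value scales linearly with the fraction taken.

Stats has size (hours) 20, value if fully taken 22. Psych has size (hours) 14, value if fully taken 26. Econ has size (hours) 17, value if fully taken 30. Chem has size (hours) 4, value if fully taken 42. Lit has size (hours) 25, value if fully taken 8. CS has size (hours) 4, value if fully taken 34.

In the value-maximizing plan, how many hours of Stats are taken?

1

Best value per unit of size first: Chem 42/4≈10.5, CS 34/4≈8.5, Psych 26/14≈1.86, Econ 30/17≈1.76, Stats 22/20≈1.1, Lit 8/25≈0.32.
Chem: take in full, 4 hours for value 42 ; 36 left.
CS: take in full, 4 hours for value 34 ; 32 left.
All 14 hours of Psych fit (value 26) ; 18 remain.
Econ: take in full, 17 hours for value 30 ; 1 left.
Fill the last 1 hours with part of Stats: 1/20 of it earns 1.1.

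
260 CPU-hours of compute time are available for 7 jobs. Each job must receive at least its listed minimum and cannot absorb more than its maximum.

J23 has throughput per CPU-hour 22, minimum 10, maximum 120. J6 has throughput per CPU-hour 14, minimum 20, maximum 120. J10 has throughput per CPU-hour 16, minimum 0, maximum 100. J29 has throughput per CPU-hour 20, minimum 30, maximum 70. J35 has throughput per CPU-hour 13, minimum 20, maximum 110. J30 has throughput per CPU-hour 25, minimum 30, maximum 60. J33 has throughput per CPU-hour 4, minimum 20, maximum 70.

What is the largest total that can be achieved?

5140

Meeting every minimum uses 10+20+0+30+20+30+20 = 130 CPU-hours, leaving 130.
Rank by throughput per CPU-hour: J30 25 > J23 22 > J29 20 > J10 16 > J6 14 > J35 13 > J33 4.
J30: +30 to 60 (cap) — 100 left.
Only 100 left; J23 takes them to reach 110.
Total = 22×110 + 14×20 + 20×30 + 13×20 + 25×60 + 4×20 = 5140.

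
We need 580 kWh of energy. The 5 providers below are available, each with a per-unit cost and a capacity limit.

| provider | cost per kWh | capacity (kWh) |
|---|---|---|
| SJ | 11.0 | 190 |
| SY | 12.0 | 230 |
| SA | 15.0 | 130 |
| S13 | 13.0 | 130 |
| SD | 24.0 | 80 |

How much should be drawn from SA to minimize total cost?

Cheapest first:
SJ (11.0): use full 190 → 390 kWh to go.
SY (12.0): use full 230 → 160 kWh to go.
Take 130 from S13 at 13.0 → need 30 more.
SA at 15.0: take 30 of its 130 → requirement met.
SD: unused.

30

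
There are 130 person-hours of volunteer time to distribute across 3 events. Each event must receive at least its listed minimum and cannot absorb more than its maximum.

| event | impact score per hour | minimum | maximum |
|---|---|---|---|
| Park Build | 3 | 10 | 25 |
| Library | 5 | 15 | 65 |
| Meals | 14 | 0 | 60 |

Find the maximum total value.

Meeting every minimum uses 10+15+0 = 25 person-hours, leaving 105.
Highest impact score per hour first: Meals 14 > Library 5 > Park Build 3.
Meals: +60 to 60 (cap) — 45 left.
Library has room for 50 more but only 45 remain, so it gets 60.
Total = 3×10 + 5×60 + 14×60 = 1170.

1170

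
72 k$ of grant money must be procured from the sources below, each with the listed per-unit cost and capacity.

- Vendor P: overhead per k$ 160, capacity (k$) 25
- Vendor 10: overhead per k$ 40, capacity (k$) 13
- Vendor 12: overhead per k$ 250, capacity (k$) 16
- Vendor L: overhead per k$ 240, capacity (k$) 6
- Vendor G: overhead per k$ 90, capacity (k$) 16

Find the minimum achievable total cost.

10400

Use sources in increasing cost order.
Take 13 from Vendor 10 at 40 ; need 59 more.
Take 16 from Vendor G at 90 ; need 43 more.
Take 25 from Vendor P at 160 ; need 18 more.
Vendor L at 240: take all 6 k$ ; 12 still needed.
Vendor 12 at 250: take 12 of its 16 ; requirement met.
Cost = 13×40 + 16×90 + 25×160 + 6×240 + 12×250 = 10400.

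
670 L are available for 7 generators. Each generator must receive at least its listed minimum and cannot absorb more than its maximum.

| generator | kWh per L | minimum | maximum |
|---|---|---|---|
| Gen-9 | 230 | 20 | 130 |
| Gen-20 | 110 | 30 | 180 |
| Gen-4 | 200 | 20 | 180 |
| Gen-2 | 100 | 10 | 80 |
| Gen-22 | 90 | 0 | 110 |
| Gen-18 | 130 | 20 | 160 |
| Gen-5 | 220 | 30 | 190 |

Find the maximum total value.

128900

Meeting every minimum uses 20+30+20+10+0+20+30 = 130 L, leaving 540.
Highest kWh per L first: Gen-9 230 > Gen-5 220 > Gen-4 200 > Gen-18 130 > Gen-20 110 > Gen-2 100 > Gen-22 90.
Gen-9 takes 110 more to reach its cap of 130 → 430 left.
Give Gen-5 160 more to hit its cap of 190 → 270 left.
Gen-4: +160 to 180 (cap) → 110 left.
Gen-18 has room for 140 more but only 110 remain, so it gets 130.
Total = 230×130 + 110×30 + 200×180 + 100×10 + 130×130 + 220×190 = 128900.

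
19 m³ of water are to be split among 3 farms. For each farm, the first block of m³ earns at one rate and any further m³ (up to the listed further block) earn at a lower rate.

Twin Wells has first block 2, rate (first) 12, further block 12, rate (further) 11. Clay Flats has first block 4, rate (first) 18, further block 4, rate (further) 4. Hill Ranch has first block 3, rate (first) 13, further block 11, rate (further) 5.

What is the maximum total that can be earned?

Rank every tier by rate: Clay Flats/tier1 18 > Hill Ranch/tier1 13 > Twin Wells/tier1 12 > Twin Wells/tier2 11 > Hill Ranch/tier2 5 > Clay Flats/tier2 4.
Fill Clay Flats tier1 block (4 at 18) ; 15 left.
Hill Ranch tier1 at 13: fill all 3 ; 12 left.
Twin Wells tier1 at 12: fill all 2 ; 10 left.
10 remain; put them into Twin Wells tier2 at 11.
Total = 18×4 + 13×3 + 12×2 + 11×10 = 245.

245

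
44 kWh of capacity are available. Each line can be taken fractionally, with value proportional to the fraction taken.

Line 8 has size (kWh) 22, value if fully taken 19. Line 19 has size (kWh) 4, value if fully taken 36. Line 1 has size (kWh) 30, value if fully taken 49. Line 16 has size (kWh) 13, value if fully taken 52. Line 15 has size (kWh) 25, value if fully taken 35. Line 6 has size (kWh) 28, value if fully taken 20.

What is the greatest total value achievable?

Rank by value-to-size ratio: Line 19 36/4≈9, Line 16 52/13≈4, Line 1 49/30≈1.63, Line 15 35/25≈1.4, Line 8 19/22≈0.864, Line 6 20/28≈0.714.
Line 19: take in full, 4 kWh for value 36 — 40 left.
Take all of Line 16 (13 kWh, value 52) — 27 kWh left.
27 kWh left: a 27/30 share of Line 1 gives 49×27/30 = 44.1.
Total value = 132.1.

132.1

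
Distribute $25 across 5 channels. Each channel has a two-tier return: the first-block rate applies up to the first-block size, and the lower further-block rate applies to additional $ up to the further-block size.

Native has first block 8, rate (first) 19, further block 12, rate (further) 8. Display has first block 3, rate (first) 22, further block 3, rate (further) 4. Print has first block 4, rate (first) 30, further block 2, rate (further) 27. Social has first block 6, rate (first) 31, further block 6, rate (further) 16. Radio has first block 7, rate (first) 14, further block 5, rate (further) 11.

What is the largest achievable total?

610

Rank every tier by rate: Social/T1 31 > Print/T1 30 > Print/T2 27 > Display/T1 22 > Native/T1 19 > Social/T2 16 > Radio/T1 14 > Radio/T2 11 > Native/T2 8 > Display/T2 4.
Fill Social T1 block (6 at 31) ; 19 left.
Print T1 at 30: fill all 4 ; 15 left.
Fill Print T2 block (2 at 27) ; 13 left.
Fill Display T1 block (3 at 22) ; 10 left.
Native/T1 (19): +8 ; 2 left.
Social T2 at 16: only 2 left, fill 2.
Total = 31×6 + 30×4 + 27×2 + 22×3 + 19×8 + 16×2 = 610.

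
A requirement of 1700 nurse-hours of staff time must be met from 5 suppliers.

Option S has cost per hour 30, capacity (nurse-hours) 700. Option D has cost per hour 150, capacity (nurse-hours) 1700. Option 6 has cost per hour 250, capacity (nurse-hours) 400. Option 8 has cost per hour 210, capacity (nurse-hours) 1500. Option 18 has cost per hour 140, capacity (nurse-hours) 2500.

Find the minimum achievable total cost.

161000

Use suppliers in increasing cost order.
Option S (30): use full 700 → 1000 nurse-hours to go.
Option 18 at 140: take 1000 of its 2500 → requirement met.
Option D, Option 8, Option 6: unused.
Cost = 700×30 + 1000×140 = 161000.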